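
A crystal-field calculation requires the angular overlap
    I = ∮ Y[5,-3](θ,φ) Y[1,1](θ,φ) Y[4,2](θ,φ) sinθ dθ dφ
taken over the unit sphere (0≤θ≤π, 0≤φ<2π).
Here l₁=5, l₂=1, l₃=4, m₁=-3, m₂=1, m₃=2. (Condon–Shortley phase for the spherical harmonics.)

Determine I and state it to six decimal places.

-0.259847

m-sum 0 ✓  L=10 even ✓  4≤4≤6 ✓
Π(2lᵢ+1) = 11×3×9 = 297
triangle coeff Δ(5,1,4) = 1/495
Σ_t [1,1]: t=1:−1/576 = -1/576
(3j)²=5/99 [(5 1 4; 0 0 0)], sign=-1
Σ_t [2,2]: t=2:+1/2880 = 1/2880
(3j)²=28/495 [(5 1 4; -3 1 2)], sign=+1
⇒ 4πI² = 28/33
I = (-1)√(28/33/(4π)) = -0.25984664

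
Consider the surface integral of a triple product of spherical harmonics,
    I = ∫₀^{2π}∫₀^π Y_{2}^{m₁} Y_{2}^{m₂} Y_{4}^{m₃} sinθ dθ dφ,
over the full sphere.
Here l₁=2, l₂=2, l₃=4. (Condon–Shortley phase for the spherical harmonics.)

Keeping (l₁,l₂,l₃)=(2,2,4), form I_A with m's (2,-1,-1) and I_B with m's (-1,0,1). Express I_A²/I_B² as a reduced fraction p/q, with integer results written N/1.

1/6

l's match ⇒ only the (l;m) 3-j factors differ between A and B.
A: triangle coeff Δ(2,2,4) = 1/630; Σ_t [0,0]: t=0:+1/144 = 1/144; (3j)²=1/126 [(2 2 4; 2 -1 -1)], sign=-1
B: triangle coeff Δ(2,2,4) = 1/630; Σ_t [0,0]: t=0:+1/24 = 1/24; (3j)²=1/21 [(2 2 4; -1 0 1)], sign=-1
I_A²/I_B² = (1/126)/(1/21) = 1/6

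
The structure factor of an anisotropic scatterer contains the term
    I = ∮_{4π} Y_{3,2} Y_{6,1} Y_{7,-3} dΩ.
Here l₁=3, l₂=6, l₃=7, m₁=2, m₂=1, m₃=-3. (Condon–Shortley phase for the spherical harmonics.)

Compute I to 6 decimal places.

Rules hold: Σm=0, L=16 even, 3≤7≤9.
N = 7·13·15 = 1365
Δ = 2!·4!·10!/17! = 1/2042040
Racah Σ t=0..2: t=0:+1/207360 t=1:−1/57600 t=2:+1/207360 = -1/129600
⇒ 3j(3 6 7; 0 0 0)² = 168/12155, sgn +1
Racah Σ t=0..1: t=0:+1/362880 t=1:−1/414720 = 1/2903040
⇒ 3j(3 6 7; 2 1 -3)² = 25/68068, sgn +1
4πI² = N·(3j₀)²·(3jₘ)² = 3150/454597
I = +1·√(0.00692921/4π) = 0.02348211

0.023482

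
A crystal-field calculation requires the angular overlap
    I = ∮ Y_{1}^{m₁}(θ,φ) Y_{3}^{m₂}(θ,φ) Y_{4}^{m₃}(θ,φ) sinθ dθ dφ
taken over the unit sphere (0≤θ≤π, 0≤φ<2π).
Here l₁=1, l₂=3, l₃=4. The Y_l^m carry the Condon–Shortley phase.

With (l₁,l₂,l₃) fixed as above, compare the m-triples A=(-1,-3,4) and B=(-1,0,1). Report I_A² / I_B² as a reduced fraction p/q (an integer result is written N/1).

Shared (l₁,l₂,l₃)=(1,3,4): N and (l;000)² cancel in I_A²/I_B².
A: Δ = 0!·2!·6!/9! = 1/252; Racah Σ t=0..0: t=0:+1/1440 = 1/1440; ⇒ 3j(1 3 4; -1 -3 4)² = 1/9, sgn +1
B: Δ = 0!·2!·6!/9! = 1/252; Racah Σ t=0..0: t=0:+1/72 = 1/72; ⇒ 3j(1 3 4; -1 0 1)² = 5/126, sgn -1
I_A²/I_B² = (1/9)/(5/126) = 14/5

14/5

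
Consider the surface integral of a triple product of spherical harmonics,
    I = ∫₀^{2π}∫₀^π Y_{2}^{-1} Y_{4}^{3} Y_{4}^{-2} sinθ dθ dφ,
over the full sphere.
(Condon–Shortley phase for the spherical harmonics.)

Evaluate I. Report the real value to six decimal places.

m-sum 0 ✓  L=10 even ✓  2≤4≤6 ✓
Π(2lᵢ+1) = 5×9×9 = 405
triangle coeff Δ(2,4,4) = 1/13860
Σ_t [0,2]: t=0:+1/192 t=1:−1/36 t=2:+1/192 = -5/288
(3j)²=20/693 [(2 4 4; 0 0 0)], sign=-1
Σ_t [1,2]: t=1:−1/1440 t=2:+1/240 = 1/288
(3j)²=5/132 [(2 4 4; -1 3 -2)], sign=+1
⇒ 4πI² = 375/847
I = (-1)√(375/847/(4π)) = -0.18770204

-0.187702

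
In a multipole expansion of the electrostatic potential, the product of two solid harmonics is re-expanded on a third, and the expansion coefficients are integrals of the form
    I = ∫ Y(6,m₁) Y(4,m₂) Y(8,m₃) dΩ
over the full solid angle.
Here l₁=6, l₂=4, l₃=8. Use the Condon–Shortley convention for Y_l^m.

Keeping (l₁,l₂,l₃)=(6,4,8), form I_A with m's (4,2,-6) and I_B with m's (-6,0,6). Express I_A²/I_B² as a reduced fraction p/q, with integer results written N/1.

20/33

Shared (l₁,l₂,l₃)=(6,4,8): N and (l;000)² cancel in I_A²/I_B².
A: Δ = 2!·10!·6!/19! = 1/23279256; Racah Σ t=0..2: t=0:+1/116121600 t=1:−1/43545600 t=2:+1/348364800 = -1/87091200; ⇒ 3j(6 4 8; 4 2 -6)² = 10/969, sgn -1
B: Δ = 2!·10!·6!/19! = 1/23279256; Racah Σ t=2..2: t=2:+1/348364800 = 1/348364800; ⇒ 3j(6 4 8; -6 0 6)² = 11/646, sgn +1
I_A²/I_B² = (10/969)/(11/646) = 20/33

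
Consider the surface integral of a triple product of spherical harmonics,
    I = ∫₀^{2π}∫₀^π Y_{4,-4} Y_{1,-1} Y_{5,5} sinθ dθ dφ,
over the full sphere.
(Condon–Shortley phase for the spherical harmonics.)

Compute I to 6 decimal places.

m-sum 0 ✓  L=10 even ✓  3≤5≤5 ✓
Π(2lᵢ+1) = 9×3×11 = 297
triangle coeff Δ(4,1,5) = 1/495
Σ_t [0,0]: t=0:+1/576 = 1/576
(3j)²=5/99 [(4 1 5; 0 0 0)], sign=-1
Σ_t [0,0]: t=0:+1/80640 = 1/80640
(3j)²=1/11 [(4 1 5; -4 -1 5)], sign=+1
⇒ 4πI² = 15/11
I = (-1)√(15/11/(4π)) = -0.32941575

-0.329416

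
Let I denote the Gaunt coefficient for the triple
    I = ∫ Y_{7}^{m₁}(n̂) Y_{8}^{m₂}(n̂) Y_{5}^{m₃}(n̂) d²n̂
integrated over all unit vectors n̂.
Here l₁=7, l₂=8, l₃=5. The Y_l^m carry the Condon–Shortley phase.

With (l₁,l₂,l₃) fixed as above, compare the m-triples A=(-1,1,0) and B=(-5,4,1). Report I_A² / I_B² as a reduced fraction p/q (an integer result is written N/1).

l's match ⇒ only the (l;m) 3-j factors differ between A and B.
A: triangle coeff Δ(7,8,5) = 1/814773960; Σ_t [4,8]: t=4:+1/49766400 t=5:−1/4147200 t=6:+1/2488320 t=7:−1/8709120 t=8:+1/232243200 = 7/99532800; (3j)²=1715/369512 [(7 8 5; -1 1 0)], sign=-1
B: triangle coeff Δ(7,8,5) = 1/814773960; Σ_t [8,10]: t=8:+1/92897280 t=9:−1/78382080 t=10:+1/696729600 = -1/1791590400; (3j)²=11/151164 [(7 8 5; -5 4 1)], sign=-1
I_A²/I_B² = (1715/369512)/(11/151164) = 15435/242

15435/242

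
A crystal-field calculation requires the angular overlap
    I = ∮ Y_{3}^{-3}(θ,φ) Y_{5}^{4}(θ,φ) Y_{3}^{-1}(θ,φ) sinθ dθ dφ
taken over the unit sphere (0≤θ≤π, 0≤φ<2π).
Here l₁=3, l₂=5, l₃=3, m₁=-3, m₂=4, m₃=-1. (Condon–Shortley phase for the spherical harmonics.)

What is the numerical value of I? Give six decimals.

Σlᵢ=11 odd — θ-integrand is odd under cosθ→−cosθ; I=0

0.000000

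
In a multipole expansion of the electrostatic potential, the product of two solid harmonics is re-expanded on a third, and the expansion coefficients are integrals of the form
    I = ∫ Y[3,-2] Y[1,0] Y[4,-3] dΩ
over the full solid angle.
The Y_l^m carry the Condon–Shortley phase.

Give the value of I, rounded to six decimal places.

m-sum = -2 + 0 − 3 = -5 ≠ 0 ⇒ I = 0

0.000000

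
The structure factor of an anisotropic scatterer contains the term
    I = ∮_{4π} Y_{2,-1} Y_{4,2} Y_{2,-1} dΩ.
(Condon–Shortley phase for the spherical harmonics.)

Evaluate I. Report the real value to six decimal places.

0.254875

Rules hold: Σm=0, L=8 even, 2≤2≤6.
N = 5·9·5 = 225
Δ = 4!·0!·4!/9! = 1/630
Racah Σ t=2..2: t=2:+1/16 = 1/16
⇒ 3j(2 4 2; 0 0 0)² = 2/35, sgn +1
Racah Σ t=3..3: t=3:−1/36 = -1/36
⇒ 3j(2 4 2; -1 2 -1)² = 4/63, sgn +1
4πI² = N·(3j₀)²·(3jₘ)² = 40/49
I = +1·√(0.816327/4π) = 0.25487487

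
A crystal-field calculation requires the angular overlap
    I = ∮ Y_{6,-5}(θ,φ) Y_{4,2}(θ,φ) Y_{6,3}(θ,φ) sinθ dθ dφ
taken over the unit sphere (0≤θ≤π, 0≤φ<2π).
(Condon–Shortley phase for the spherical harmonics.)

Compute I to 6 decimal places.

m-sum 0 ✓  L=16 even ✓  2≤6≤10 ✓
Π(2lᵢ+1) = 13×9×13 = 1521
triangle coeff Δ(6,4,6) = 1/15315300
Σ_t [0,4]: t=0:+1/829440 t=1:−1/25920 t=2:+1/9216 t=3:−1/25920 t=4:+1/829440 = 7/207360
(3j)²=28/2431 [(6 4 6; 0 0 0)], sign=+1
Σ_t [3,4]: t=3:−1/1451520 t=4:+1/483840 = 1/725760
(3j)²=24/1547 [(6 4 6; -5 2 3)], sign=-1
⇒ 4πI² = 864/3179
I = (-1)√(864/3179/(4π)) = -0.14706410

-0.147064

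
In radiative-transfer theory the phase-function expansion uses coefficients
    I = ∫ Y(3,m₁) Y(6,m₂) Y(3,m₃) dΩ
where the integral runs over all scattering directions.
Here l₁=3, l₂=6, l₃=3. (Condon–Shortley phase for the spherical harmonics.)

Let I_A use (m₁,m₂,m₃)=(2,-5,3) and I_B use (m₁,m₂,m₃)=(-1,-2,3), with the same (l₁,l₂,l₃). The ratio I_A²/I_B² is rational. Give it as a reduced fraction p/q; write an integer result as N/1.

33/2

Same 3,6,3: normalisation and zero-m 3j drop out of the ratio.
A: Δ: 6! 0! 6! / 13! → 1/12012; sum: t=1:−1/86400 = -1/86400; 3j²(3 6 3; 2 -5 3) = Δ·Π!·Σ² = 1/26  (sign -1)
B: Δ: 6! 0! 6! / 13! → 1/12012; sum: t=4:+1/34560 = 1/34560; 3j²(3 6 3; -1 -2 3) = Δ·Π!·Σ² = 1/429  (sign +1)
I_A²/I_B² = (1/26)/(1/429) = 33/2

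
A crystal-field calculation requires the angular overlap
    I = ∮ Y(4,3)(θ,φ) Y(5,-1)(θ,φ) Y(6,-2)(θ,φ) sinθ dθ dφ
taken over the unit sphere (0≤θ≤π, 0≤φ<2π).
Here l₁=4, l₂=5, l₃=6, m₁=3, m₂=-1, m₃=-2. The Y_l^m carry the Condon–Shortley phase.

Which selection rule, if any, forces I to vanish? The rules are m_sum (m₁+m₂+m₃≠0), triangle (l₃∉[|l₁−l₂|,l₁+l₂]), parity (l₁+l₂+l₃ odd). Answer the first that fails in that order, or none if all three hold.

Σmᵢ = 0  ✓
l₃∈[|l₁−l₂|,l₁+l₂]=[1,9], have l₃=6  ✓
Σlᵢ = 15 ⇒ odd  ✗

parity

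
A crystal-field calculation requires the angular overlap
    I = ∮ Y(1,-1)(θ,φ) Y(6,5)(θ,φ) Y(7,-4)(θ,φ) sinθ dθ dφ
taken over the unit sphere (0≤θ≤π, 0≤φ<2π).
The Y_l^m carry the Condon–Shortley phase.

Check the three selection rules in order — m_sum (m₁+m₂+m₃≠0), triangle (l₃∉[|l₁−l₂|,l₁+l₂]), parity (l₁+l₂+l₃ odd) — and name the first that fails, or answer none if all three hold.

none

Σmᵢ = 0  ✓
l₃∈[|l₁−l₂|,l₁+l₂]=[5,7], have l₃=7  ✓
Σlᵢ = 14 ⇒ even  ✓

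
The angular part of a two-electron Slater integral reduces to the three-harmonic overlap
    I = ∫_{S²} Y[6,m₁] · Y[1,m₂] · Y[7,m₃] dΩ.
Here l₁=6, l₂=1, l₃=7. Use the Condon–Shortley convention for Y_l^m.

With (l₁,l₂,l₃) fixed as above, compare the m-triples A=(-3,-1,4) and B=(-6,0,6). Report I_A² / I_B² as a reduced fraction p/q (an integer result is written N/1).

55/13

Same 6,1,7: normalisation and zero-m 3j drop out of the ratio.
A: Δ: 0! 12! 2! / 15! → 1/1365; sum: t=0:+1/4354560 = 1/4354560; 3j²(6 1 7; -3 -1 4) = Δ·Π!·Σ² = 11/273  (sign -1)
B: Δ: 0! 12! 2! / 15! → 1/1365; sum: t=0:+1/479001600 = 1/479001600; 3j²(6 1 7; -6 0 6) = Δ·Π!·Σ² = 1/105  (sign -1)
I_A²/I_B² = (11/273)/(1/105) = 55/13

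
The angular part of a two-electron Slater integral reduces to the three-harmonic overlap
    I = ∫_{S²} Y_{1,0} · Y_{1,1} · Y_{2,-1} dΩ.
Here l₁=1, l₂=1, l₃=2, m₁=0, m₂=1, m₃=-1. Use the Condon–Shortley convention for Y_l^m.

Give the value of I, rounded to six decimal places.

-0.218510

m-sum 0 ✓  L=4 even ✓  0≤2≤2 ✓
Π(2lᵢ+1) = 3×3×5 = 45
triangle coeff Δ(1,1,2) = 1/30
Σ_t [0,0]: t=0:+1/1 = 1/1
(3j)²=2/15 [(1 1 2; 0 0 0)], sign=+1
Σ_t [0,0]: t=0:+1/2 = 1/2
(3j)²=1/10 [(1 1 2; 0 1 -1)], sign=-1
⇒ 4πI² = 3/5
I = (-1)√(3/5/(4π)) = -0.21850969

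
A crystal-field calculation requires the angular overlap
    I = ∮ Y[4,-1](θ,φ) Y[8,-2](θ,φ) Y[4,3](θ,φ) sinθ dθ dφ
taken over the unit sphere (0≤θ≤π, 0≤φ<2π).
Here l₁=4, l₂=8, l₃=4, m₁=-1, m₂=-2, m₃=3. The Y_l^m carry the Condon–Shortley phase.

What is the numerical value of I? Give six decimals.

0.089867

Checks pass: Σm=0; 16 even; l₃=4∈[4,12].
(2·4+1)(2·8+1)(2·4+1) = 1377
Δ: 8! 0! 8! / 17! → 1/218790
sum: t=4:+1/331776 = 1/331776
3j²(4 8 4; 0 0 0) = Δ·Π!·Σ² = 490/21879  (sign +1)
sum: t=5:−1/3628800 = -1/3628800
3j²(4 8 4; -1 -2 3) = Δ·Π!·Σ² = 8/2431  (sign +1)
combine: 4πI² = 1377·490/21879·8/2431 = 35280/347633
take √, sign +1: I = 0.08986671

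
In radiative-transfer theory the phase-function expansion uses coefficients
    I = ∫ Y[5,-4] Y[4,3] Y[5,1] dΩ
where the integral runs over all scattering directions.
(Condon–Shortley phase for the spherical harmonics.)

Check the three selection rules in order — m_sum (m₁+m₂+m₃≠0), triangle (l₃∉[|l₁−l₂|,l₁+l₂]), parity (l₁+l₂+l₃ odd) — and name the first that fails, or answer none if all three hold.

m₁+m₂+m₃ = -4 + 3 + 1 = 0  ✓
triangle: |5−4|=1 ≤ l₃=5 ≤ 5+4=9  ✓
parity: l₁+l₂+l₃ = 14 is even  ✓

none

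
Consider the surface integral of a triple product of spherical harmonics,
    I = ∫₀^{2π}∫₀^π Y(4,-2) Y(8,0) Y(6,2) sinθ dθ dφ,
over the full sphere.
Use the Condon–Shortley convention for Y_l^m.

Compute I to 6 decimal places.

Rules hold: Σm=0, L=18 even, 4≤6≤12.
N = 9·17·13 = 1989
Δ = 6!·2!·10!/19! = 1/23279256
Racah Σ t=2..4: t=2:+1/1658880 t=3:−1/518400 t=4:+1/1658880 = -1/1382400
⇒ 3j(4 8 6; 0 0 0)² = 504/46189, sgn -1
Racah Σ t=4..6: t=4:+1/1658880 t=5:−1/3628800 t=6:+1/116121600 = 13/38707200
⇒ 3j(4 8 6; -2 0 2)² = 39/3553, sgn +1
4πI² = N·(3j₀)²·(3jₘ)² = 176904/742577
I = -1·√(0.23823/4π) = -0.13768707

-0.137687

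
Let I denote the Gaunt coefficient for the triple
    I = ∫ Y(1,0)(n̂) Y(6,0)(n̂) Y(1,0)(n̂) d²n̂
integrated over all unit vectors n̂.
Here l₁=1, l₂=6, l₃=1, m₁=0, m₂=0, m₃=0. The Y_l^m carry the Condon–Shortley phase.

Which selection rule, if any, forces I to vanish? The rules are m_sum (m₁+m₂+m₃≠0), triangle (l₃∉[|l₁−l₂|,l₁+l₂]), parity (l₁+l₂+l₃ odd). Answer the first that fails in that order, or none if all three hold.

Σmᵢ = 0  ✓
l₃∈[|l₁−l₂|,l₁+l₂]=[5,7], have l₃=1  ✗
Σlᵢ = 8 ⇒ even

triangle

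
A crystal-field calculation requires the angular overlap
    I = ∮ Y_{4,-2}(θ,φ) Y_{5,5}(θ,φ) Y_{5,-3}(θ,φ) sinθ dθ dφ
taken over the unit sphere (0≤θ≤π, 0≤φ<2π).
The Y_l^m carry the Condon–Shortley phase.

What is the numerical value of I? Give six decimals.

-0.184127

Rules hold: Σm=0, L=14 even, 1≤5≤9.
N = 9·11·11 = 1089
Δ = 4!·4!·6!/15! = 1/3153150
Racah Σ t=0..4: t=0:+1/69120 t=1:−1/1728 t=2:+1/576 t=3:−1/1728 t=4:+1/69120 = 7/11520
⇒ 3j(4 5 5; 0 0 0)² = 2/143, sgn -1
Racah Σ t=4..4: t=4:+1/69120 = 1/69120
⇒ 3j(4 5 5; -2 5 -3)² = 4/143, sgn +1
4πI² = N·(3j₀)²·(3jₘ)² = 72/169
I = -1·√(0.426036/4π) = -0.18412721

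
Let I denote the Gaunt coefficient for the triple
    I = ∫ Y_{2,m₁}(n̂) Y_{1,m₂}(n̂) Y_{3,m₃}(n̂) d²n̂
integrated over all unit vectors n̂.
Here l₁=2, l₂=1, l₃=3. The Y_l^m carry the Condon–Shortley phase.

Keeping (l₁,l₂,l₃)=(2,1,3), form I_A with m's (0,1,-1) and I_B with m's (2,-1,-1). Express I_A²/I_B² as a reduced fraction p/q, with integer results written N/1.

Same 2,1,3: normalisation and zero-m 3j drop out of the ratio.
A: Δ: 0! 4! 2! / 7! → 1/105; sum: t=0:+1/8 = 1/8; 3j²(2 1 3; 0 1 -1) = Δ·Π!·Σ² = 2/35  (sign +1)
B: Δ: 0! 4! 2! / 7! → 1/105; sum: t=0:+1/48 = 1/48; 3j²(2 1 3; 2 -1 -1) = Δ·Π!·Σ² = 1/105  (sign +1)
I_A²/I_B² = (2/35)/(1/105) = 6/1

6/1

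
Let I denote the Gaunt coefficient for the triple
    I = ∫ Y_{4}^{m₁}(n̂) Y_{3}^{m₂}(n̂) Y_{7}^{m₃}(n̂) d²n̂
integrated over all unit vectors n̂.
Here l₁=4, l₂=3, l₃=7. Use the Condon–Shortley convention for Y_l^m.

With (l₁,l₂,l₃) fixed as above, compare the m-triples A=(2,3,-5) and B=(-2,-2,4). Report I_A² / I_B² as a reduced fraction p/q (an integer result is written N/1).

2/3

Shared (l₁,l₂,l₃)=(4,3,7): N and (l;000)² cancel in I_A²/I_B².
A: Δ = 0!·8!·6!/15! = 1/45045; Racah Σ t=0..0: t=0:+1/1036800 = 1/1036800; ⇒ 3j(4 3 7; 2 3 -5)² = 4/195, sgn +1
B: Δ = 0!·8!·6!/15! = 1/45045; Racah Σ t=0..0: t=0:+1/172800 = 1/172800; ⇒ 3j(4 3 7; -2 -2 4)² = 2/65, sgn -1
I_A²/I_B² = (4/195)/(2/65) = 2/3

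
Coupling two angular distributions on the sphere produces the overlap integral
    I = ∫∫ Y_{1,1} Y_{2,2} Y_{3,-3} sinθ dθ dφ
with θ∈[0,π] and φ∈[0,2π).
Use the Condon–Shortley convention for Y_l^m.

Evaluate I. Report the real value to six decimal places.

m-sum 0 ✓  L=6 even ✓  1≤3≤3 ✓
Π(2lᵢ+1) = 3×5×7 = 105
triangle coeff Δ(1,2,3) = 1/105
Σ_t [0,0]: t=0:+1/4 = 1/4
(3j)²=3/35 [(1 2 3; 0 0 0)], sign=-1
Σ_t [0,0]: t=0:+1/48 = 1/48
(3j)²=1/7 [(1 2 3; 1 2 -3)], sign=+1
⇒ 4πI² = 9/7
I = (-1)√(9/7/(4π)) = -0.31986543

-0.319865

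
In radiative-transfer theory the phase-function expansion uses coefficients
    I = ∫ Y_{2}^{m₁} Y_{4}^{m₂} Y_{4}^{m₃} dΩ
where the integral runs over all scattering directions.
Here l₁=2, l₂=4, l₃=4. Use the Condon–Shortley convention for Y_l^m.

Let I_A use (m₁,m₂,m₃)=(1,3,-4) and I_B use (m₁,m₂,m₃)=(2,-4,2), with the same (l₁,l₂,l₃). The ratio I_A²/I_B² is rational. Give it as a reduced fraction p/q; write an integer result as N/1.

7/2

l's match ⇒ only the (l;m) 3-j factors differ between A and B.
A: triangle coeff Δ(2,4,4) = 1/13860; Σ_t [1,1]: t=1:−1/1440 = -1/1440; (3j)²=7/165 [(2 4 4; 1 3 -4)], sign=-1
B: triangle coeff Δ(2,4,4) = 1/13860; Σ_t [0,0]: t=0:+1/2880 = 1/2880; (3j)²=2/165 [(2 4 4; 2 -4 2)], sign=+1
I_A²/I_B² = (7/165)/(2/165) = 7/2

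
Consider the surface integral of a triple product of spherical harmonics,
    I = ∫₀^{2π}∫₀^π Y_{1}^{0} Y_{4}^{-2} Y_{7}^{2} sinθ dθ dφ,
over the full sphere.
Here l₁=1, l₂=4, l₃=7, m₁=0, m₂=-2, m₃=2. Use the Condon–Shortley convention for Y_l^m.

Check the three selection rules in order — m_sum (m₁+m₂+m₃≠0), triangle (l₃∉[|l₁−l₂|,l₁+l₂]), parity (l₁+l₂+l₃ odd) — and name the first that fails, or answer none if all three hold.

azimuthal sum: 0 − 2 + 2 = 0  ✓
3 ≤ 7 ≤ 5 (triangle on l)  ✗
L = 1 + 4 + 7 = 12 (even)

triangle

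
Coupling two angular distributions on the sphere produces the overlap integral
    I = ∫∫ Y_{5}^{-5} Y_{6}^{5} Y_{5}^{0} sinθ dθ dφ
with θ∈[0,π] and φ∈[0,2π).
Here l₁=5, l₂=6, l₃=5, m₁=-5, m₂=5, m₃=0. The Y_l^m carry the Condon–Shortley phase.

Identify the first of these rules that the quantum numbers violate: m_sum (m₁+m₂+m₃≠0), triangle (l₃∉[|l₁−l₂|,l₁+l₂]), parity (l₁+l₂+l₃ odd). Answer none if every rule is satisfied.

azimuthal sum: -5 + 5 + 0 = 0  ✓
1 ≤ 5 ≤ 11 (triangle on l)  ✓
L = 5 + 6 + 5 = 16 (even)  ✓

none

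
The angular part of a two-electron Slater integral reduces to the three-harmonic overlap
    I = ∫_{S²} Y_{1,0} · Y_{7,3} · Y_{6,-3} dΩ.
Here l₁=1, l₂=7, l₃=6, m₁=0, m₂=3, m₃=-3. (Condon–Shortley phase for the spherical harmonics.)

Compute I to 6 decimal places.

Rules hold: Σm=0, L=14 even, 6≤6≤8.
N = 3·15·13 = 585
Δ = 2!·0!·12!/15! = 1/1365
Racah Σ t=1..1: t=1:−1/518400 = -1/518400
⇒ 3j(1 7 6; 0 0 0)² = 7/195, sgn -1
Racah Σ t=1..1: t=1:−1/2177280 = -1/2177280
⇒ 3j(1 7 6; 0 3 -3)² = 8/273, sgn +1
4πI² = N·(3j₀)²·(3jₘ)² = 8/13
I = -1·√(0.615385/4π) = -0.22129336

-0.221293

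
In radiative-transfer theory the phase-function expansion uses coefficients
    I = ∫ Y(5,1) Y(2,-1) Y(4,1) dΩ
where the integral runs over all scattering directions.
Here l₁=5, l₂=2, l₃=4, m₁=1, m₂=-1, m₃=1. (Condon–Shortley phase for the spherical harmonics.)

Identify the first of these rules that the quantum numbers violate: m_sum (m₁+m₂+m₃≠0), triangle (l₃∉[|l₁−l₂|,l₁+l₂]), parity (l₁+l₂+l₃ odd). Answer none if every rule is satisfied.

m_sum

m₁+m₂+m₃ = 1 − 1 + 1 = 1  ✗
triangle: |5−2|=3 ≤ l₃=4 ≤ 5+2=7
parity: l₁+l₂+l₃ = 11 is odd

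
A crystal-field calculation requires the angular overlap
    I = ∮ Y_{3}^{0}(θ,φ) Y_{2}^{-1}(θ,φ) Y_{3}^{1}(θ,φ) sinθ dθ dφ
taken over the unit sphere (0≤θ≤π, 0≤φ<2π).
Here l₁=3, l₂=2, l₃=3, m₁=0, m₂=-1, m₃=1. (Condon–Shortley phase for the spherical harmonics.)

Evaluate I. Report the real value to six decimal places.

Rules hold: Σm=0, L=8 even, 1≤3≤5.
N = 7·5·7 = 245
Δ = 2!·4!·2!/9! = 1/3780
Racah Σ t=0..2: t=0:+1/24 t=1:−1/4 t=2:+1/24 = -1/6
⇒ 3j(3 2 3; 0 0 0)² = 4/105, sgn +1
Racah Σ t=0..1: t=0:+1/12 t=1:−1/8 = -1/24
⇒ 3j(3 2 3; 0 -1 1)² = 1/210, sgn -1
4πI² = N·(3j₀)²·(3jₘ)² = 2/45
I = -1·√(0.0444444/4π) = -0.05947080

-0.059471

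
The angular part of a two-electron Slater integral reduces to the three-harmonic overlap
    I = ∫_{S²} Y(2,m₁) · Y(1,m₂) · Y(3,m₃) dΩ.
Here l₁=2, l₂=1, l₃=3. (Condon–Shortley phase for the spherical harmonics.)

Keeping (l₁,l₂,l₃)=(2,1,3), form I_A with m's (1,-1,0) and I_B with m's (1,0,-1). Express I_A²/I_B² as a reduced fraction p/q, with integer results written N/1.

Same 2,1,3: normalisation and zero-m 3j drop out of the ratio.
A: Δ: 0! 4! 2! / 7! → 1/105; sum: t=0:+1/12 = 1/12; 3j²(2 1 3; 1 -1 0) = Δ·Π!·Σ² = 1/35  (sign -1)
B: Δ: 0! 4! 2! / 7! → 1/105; sum: t=0:+1/6 = 1/6; 3j²(2 1 3; 1 0 -1) = Δ·Π!·Σ² = 8/105  (sign +1)
I_A²/I_B² = (1/35)/(8/105) = 3/8

3/8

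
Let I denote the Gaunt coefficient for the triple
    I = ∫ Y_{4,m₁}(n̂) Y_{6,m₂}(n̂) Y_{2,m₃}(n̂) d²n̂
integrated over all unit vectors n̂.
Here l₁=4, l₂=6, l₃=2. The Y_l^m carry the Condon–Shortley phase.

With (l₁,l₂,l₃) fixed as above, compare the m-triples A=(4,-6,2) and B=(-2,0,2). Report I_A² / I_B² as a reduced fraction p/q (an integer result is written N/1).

l's match ⇒ only the (l;m) 3-j factors differ between A and B.
A: triangle coeff Δ(4,6,2) = 1/6435; Σ_t [0,0]: t=0:+1/967680 = 1/967680; (3j)²=1/13 [(4 6 2; 4 -6 2)], sign=+1
B: triangle coeff Δ(4,6,2) = 1/6435; Σ_t [6,6]: t=6:+1/34560 = 1/34560; (3j)²=1/429 [(4 6 2; -2 0 2)], sign=+1
I_A²/I_B² = (1/13)/(1/429) = 33/1

33/1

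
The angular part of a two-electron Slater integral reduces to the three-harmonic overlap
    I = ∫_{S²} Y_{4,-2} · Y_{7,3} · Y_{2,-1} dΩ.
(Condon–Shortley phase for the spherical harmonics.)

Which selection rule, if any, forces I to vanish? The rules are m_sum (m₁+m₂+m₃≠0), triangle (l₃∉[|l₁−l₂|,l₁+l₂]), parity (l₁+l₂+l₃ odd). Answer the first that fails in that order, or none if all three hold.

Σmᵢ = 0  ✓
l₃∈[|l₁−l₂|,l₁+l₂]=[3,11], have l₃=2  ✗
Σlᵢ = 13 ⇒ odd

triangle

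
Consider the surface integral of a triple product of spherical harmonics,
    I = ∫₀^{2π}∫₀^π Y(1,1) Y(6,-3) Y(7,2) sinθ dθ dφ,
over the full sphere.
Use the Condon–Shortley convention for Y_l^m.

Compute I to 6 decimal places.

m-sum 0 ✓  L=14 even ✓  5≤7≤7 ✓
Π(2lᵢ+1) = 3×13×15 = 585
triangle coeff Δ(1,6,7) = 1/1365
Σ_t [0,0]: t=0:+1/518400 = 1/518400
(3j)²=7/195 [(1 6 7; 0 0 0)], sign=-1
Σ_t [0,0]: t=0:+1/4354560 = 1/4354560
(3j)²=2/273 [(1 6 7; 1 -3 2)], sign=-1
⇒ 4πI² = 2/13
I = (+1)√(2/13/(4π)) = 0.11064668

0.110647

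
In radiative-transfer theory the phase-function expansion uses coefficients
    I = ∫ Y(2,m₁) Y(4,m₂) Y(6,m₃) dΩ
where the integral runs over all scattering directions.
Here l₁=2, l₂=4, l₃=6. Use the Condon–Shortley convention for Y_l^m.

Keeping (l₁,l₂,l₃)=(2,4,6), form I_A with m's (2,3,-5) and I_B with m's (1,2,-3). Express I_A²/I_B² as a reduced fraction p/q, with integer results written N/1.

l's match ⇒ only the (l;m) 3-j factors differ between A and B.
A: triangle coeff Δ(2,4,6) = 1/6435; Σ_t [0,0]: t=0:+1/120960 = 1/120960; (3j)²=2/39 [(2 4 6; 2 3 -5)], sign=-1
B: triangle coeff Δ(2,4,6) = 1/6435; Σ_t [0,0]: t=0:+1/8640 = 1/8640; (3j)²=28/715 [(2 4 6; 1 2 -3)], sign=-1
I_A²/I_B² = (2/39)/(28/715) = 55/42

55/42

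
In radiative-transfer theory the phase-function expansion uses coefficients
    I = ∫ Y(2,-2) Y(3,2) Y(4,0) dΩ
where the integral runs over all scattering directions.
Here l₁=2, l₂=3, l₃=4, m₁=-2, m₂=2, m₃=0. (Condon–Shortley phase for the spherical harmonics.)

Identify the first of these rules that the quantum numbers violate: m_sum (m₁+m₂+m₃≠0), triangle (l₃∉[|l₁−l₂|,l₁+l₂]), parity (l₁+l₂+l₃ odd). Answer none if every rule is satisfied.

parity

m₁+m₂+m₃ = -2 + 2 + 0 = 0  ✓
triangle: |2−3|=1 ≤ l₃=4 ≤ 2+3=5  ✓
parity: l₁+l₂+l₃ = 9 is odd  ✗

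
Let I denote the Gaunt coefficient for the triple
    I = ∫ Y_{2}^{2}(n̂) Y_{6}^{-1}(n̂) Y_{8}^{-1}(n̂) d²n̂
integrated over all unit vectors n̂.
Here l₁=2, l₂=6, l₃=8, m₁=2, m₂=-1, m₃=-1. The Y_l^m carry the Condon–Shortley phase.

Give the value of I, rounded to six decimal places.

Rules hold: Σm=0, L=16 even, 4≤8≤8.
N = 5·13·17 = 1105
Δ = 0!·4!·12!/17! = 1/30940
Racah Σ t=0..0: t=0:+1/2073600 = 1/2073600
⇒ 3j(2 6 8; 0 0 0)² = 28/1105, sgn +1
Racah Σ t=0..0: t=0:+1/14515200 = 1/14515200
⇒ 3j(2 6 8; 2 -1 -1)² = 9/2210, sgn -1
4πI² = N·(3j₀)²·(3jₘ)² = 126/1105
I = -1·√(0.114027/4π) = -0.09525750

-0.095258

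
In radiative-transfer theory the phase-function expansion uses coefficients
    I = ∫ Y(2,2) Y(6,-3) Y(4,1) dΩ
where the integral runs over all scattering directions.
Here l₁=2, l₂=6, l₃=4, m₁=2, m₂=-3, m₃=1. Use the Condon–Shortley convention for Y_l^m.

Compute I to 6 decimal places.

m-sum 0 ✓  L=12 even ✓  4≤4≤8 ✓
Π(2lᵢ+1) = 5×13×9 = 585
triangle coeff Δ(2,6,4) = 1/6435
Σ_t [2,2]: t=2:+1/2304 = 1/2304
(3j)²=5/143 [(2 6 4; 0 0 0)], sign=+1
Σ_t [0,0]: t=0:+1/17280 = 1/17280
(3j)²=14/715 [(2 6 4; 2 -3 1)], sign=-1
⇒ 4πI² = 630/1573
I = (-1)√(630/1573/(4π)) = -0.17852580

-0.178526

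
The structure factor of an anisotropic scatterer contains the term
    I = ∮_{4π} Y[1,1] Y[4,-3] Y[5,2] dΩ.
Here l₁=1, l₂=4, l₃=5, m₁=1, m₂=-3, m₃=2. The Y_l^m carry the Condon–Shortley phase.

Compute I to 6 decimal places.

Rules hold: Σm=0, L=10 even, 3≤5≤5.
N = 3·9·11 = 297
Δ = 0!·2!·8!/11! = 1/495
Racah Σ t=0..0: t=0:+1/576 = 1/576
⇒ 3j(1 4 5; 0 0 0)² = 5/99, sgn -1
Racah Σ t=0..0: t=0:+1/10080 = 1/10080
⇒ 3j(1 4 5; 1 -3 2)² = 1/165, sgn -1
4πI² = N·(3j₀)²·(3jₘ)² = 1/11
I = +1·√(0.0909091/4π) = 0.08505478

0.085055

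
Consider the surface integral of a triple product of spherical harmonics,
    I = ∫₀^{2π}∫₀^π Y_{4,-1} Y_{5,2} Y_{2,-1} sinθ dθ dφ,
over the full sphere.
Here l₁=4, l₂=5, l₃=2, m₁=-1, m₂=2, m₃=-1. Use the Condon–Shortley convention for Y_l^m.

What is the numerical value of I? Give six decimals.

0.000000

Σlᵢ=11 odd — θ-integrand is odd under cosθ→−cosθ; I=0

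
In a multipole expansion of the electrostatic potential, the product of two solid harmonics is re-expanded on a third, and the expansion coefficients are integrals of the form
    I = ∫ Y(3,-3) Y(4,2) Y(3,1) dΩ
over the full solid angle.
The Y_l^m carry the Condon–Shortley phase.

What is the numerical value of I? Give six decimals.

Rules hold: Σm=0, L=10 even, 1≤3≤7.
N = 7·9·7 = 441
Δ = 4!·2!·4!/11! = 1/34650
Racah Σ t=1..3: t=1:−1/72 t=2:+1/16 t=3:−1/72 = 5/144
⇒ 3j(3 4 3; 0 0 0)² = 2/77, sgn -1
Racah Σ t=4..4: t=4:+1/192 = 1/192
⇒ 3j(3 4 3; -3 2 1)² = 3/77, sgn +1
4πI² = N·(3j₀)²·(3jₘ)² = 54/121
I = -1·√(0.446281/4π) = -0.18845135

-0.188451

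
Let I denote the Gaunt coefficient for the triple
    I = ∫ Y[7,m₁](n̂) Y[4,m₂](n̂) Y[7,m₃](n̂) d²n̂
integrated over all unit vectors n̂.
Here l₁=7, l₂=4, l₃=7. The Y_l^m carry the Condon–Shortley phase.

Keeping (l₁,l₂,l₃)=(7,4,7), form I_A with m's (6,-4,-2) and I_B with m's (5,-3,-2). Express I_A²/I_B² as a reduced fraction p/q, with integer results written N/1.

13/49

Shared (l₁,l₂,l₃)=(7,4,7): N and (l;000)² cancel in I_A²/I_B².
A: Δ = 4!·10!·4!/19! = 1/58198140; Racah Σ t=0..0: t=0:+1/209018880 = 1/209018880; ⇒ 3j(7 4 7; 6 -4 -2)² = 25/5814, sgn -1
B: Δ = 4!·10!·4!/19! = 1/58198140; Racah Σ t=0..1: t=0:+1/11612160 t=1:−1/52254720 = 1/14929920; ⇒ 3j(7 4 7; 5 -3 -2)² = 1225/75582, sgn -1
I_A²/I_B² = (25/5814)/(1225/75582) = 13/49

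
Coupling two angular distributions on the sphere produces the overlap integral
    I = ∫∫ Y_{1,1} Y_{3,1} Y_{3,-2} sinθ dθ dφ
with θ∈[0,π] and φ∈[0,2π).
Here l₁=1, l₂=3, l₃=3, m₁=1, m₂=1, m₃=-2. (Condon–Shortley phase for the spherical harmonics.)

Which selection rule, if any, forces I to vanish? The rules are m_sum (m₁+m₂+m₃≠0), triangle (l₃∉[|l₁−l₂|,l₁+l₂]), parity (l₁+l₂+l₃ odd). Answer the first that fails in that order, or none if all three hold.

Σmᵢ = 0  ✓
l₃∈[|l₁−l₂|,l₁+l₂]=[2,4], have l₃=3  ✓
Σlᵢ = 7 ⇒ odd  ✗

parity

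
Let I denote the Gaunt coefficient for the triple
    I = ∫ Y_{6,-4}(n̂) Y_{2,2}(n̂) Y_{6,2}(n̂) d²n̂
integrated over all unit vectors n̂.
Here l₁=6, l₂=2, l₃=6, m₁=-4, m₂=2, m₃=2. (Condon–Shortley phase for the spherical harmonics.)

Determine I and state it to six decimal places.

Checks pass: Σm=0; 14 even; l₃=6∈[4,8].
(2·6+1)(2·2+1)(2·6+1) = 845
Δ: 2! 10! 2! / 15! → 1/90090
sum: t=0:+1/69120 t=1:−1/14400 t=2:+1/69120 = -7/172800
3j²(6 2 6; 0 0 0) = Δ·Π!·Σ² = 14/715  (sign -1)
sum: t=2:+1/322560 = 1/322560
3j²(6 2 6; -4 2 2) = Δ·Π!·Σ² = 18/1001  (sign +1)
combine: 4πI² = 845·14/715·18/1001 = 36/121
take √, sign -1: I = -0.15386989

-0.153870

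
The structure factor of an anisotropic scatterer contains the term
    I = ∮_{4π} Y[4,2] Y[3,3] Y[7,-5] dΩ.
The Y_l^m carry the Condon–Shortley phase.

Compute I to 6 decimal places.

-0.204818

Rules hold: Σm=0, L=14 even, 1≤7≤7.
N = 9·7·15 = 945
Δ = 0!·8!·6!/15! = 1/45045
Racah Σ t=0..0: t=0:+1/20736 = 1/20736
⇒ 3j(4 3 7; 0 0 0)² = 35/1287, sgn -1
Racah Σ t=0..0: t=0:+1/1036800 = 1/1036800
⇒ 3j(4 3 7; 2 3 -5)² = 4/195, sgn +1
4πI² = N·(3j₀)²·(3jₘ)² = 980/1859
I = -1·√(0.527165/4π) = -0.20481814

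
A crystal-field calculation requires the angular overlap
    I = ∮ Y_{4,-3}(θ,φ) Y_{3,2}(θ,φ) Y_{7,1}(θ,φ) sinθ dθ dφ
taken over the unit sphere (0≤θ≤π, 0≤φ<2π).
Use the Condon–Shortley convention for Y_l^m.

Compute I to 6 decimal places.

-0.046682

Checks pass: Σm=0; 14 even; l₃=7∈[1,7].
(2·4+1)(2·3+1)(2·7+1) = 945
Δ: 0! 8! 6! / 15! → 1/45045
sum: t=0:+1/20736 = 1/20736
3j²(4 3 7; 0 0 0) = Δ·Π!·Σ² = 35/1287  (sign -1)
sum: t=0:+1/604800 = 1/604800
3j²(4 3 7; -3 2 1) = Δ·Π!·Σ² = 16/15015  (sign +1)
combine: 4πI² = 945·35/1287·16/15015 = 560/20449
take √, sign -1: I = -0.04668239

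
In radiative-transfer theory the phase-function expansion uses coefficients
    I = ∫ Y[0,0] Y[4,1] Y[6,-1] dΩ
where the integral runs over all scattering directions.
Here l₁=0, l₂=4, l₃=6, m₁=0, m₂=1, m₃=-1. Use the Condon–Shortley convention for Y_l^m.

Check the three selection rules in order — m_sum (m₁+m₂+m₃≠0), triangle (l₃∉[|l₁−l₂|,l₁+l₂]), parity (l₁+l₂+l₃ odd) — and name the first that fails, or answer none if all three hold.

azimuthal sum: 0 + 1 − 1 = 0  ✓
4 ≤ 6 ≤ 4 (triangle on l)  ✗
L = 0 + 4 + 6 = 10 (even)

triangle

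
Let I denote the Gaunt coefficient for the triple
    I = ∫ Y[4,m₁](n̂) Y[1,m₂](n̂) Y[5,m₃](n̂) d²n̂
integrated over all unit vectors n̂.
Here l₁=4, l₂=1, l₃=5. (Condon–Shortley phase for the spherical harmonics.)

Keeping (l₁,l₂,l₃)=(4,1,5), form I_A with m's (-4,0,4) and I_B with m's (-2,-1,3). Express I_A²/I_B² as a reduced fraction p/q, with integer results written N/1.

l's match ⇒ only the (l;m) 3-j factors differ between A and B.
A: triangle coeff Δ(4,1,5) = 1/495; Σ_t [0,0]: t=0:+1/40320 = 1/40320; (3j)²=1/55 [(4 1 5; -4 0 4)], sign=-1
B: triangle coeff Δ(4,1,5) = 1/495; Σ_t [0,0]: t=0:+1/2880 = 1/2880; (3j)²=28/495 [(4 1 5; -2 -1 3)], sign=+1
I_A²/I_B² = (1/55)/(28/495) = 9/28

9/28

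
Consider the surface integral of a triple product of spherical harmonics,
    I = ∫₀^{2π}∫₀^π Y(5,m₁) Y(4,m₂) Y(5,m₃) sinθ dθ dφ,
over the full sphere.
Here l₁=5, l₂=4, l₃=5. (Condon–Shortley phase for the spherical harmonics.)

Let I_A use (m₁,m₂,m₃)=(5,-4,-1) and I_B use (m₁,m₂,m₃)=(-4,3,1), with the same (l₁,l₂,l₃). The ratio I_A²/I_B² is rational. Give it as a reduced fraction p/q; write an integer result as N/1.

1/5

Shared (l₁,l₂,l₃)=(5,4,5): N and (l;000)² cancel in I_A²/I_B².
A: Δ = 4!·6!·4!/15! = 1/3153150; Racah Σ t=0..0: t=0:+1/414720 = 1/414720; ⇒ 3j(5 4 5; 5 -4 -1)² = 2/429, sgn +1
B: Δ = 4!·6!·4!/15! = 1/3153150; Racah Σ t=3..4: t=3:−1/103680 t=4:+1/17280 = 1/20736; ⇒ 3j(5 4 5; -4 3 1)² = 10/429, sgn +1
I_A²/I_B² = (2/429)/(10/429) = 1/5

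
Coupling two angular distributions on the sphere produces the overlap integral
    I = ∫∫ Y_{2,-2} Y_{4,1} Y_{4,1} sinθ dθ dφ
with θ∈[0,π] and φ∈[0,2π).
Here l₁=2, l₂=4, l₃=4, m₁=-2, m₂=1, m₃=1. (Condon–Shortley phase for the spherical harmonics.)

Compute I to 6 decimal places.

Rules hold: Σm=0, L=10 even, 2≤4≤6.
N = 5·9·9 = 405
Δ = 2!·2!·6!/11! = 1/13860
Racah Σ t=0..2: t=0:+1/192 t=1:−1/36 t=2:+1/192 = -5/288
⇒ 3j(2 4 4; 0 0 0)² = 20/693, sgn -1
Racah Σ t=2..2: t=2:+1/144 = 1/144
⇒ 3j(2 4 4; -2 1 1)² = 10/231, sgn -1
4πI² = N·(3j₀)²·(3jₘ)² = 3000/5929
I = +1·√(0.505988/4π) = 0.20066192

0.200662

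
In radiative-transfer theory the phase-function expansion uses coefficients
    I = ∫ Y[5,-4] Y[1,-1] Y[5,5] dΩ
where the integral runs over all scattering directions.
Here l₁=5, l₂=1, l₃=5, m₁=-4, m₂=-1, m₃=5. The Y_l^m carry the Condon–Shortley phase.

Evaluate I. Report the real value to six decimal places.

0.000000

l₁+l₂+l₃=11 is odd: 3j(l;000)=0 ⇒ I=0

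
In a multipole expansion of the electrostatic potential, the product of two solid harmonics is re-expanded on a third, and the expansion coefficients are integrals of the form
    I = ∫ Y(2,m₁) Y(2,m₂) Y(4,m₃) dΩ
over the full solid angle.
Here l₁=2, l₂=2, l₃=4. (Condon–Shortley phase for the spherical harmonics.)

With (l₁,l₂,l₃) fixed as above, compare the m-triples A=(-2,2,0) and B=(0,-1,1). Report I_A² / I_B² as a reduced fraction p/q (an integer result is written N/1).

Shared (l₁,l₂,l₃)=(2,2,4): N and (l;000)² cancel in I_A²/I_B².
A: Δ = 0!·4!·4!/9! = 1/630; Racah Σ t=0..0: t=0:+1/576 = 1/576; ⇒ 3j(2 2 4; -2 2 0)² = 1/630, sgn +1
B: Δ = 0!·4!·4!/9! = 1/630; Racah Σ t=0..0: t=0:+1/24 = 1/24; ⇒ 3j(2 2 4; 0 -1 1)² = 1/21, sgn -1
I_A²/I_B² = (1/630)/(1/21) = 1/30

1/30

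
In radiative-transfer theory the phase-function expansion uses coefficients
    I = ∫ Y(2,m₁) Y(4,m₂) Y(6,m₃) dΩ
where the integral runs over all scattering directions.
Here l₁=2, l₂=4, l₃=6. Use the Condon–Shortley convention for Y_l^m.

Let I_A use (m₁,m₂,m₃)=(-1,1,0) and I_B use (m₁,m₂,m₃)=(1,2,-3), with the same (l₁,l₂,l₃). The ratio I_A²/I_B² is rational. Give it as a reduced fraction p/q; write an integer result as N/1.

Shared (l₁,l₂,l₃)=(2,4,6): N and (l;000)² cancel in I_A²/I_B².
A: Δ = 0!·4!·8!/13! = 1/6435; Racah Σ t=0..0: t=0:+1/4320 = 1/4320; ⇒ 3j(2 4 6; -1 1 0)² = 8/429, sgn +1
B: Δ = 0!·4!·8!/13! = 1/6435; Racah Σ t=0..0: t=0:+1/8640 = 1/8640; ⇒ 3j(2 4 6; 1 2 -3)² = 28/715, sgn -1
I_A²/I_B² = (8/429)/(28/715) = 10/21

10/21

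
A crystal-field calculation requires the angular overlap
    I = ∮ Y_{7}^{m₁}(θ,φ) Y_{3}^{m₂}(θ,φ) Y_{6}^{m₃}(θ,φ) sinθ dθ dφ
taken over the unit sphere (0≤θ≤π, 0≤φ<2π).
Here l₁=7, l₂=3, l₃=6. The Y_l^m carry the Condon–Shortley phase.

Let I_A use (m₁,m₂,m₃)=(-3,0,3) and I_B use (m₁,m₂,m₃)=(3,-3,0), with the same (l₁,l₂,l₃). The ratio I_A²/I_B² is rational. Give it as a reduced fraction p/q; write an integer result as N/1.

1/525

Same 7,3,6: normalisation and zero-m 3j drop out of the ratio.
A: Δ: 4! 10! 2! / 17! → 1/2042040; sum: t=1:−1/4354560 t=2:+1/322560 t=3:−1/362880 = 1/8709120; 3j²(7 3 6; -3 0 3) = Δ·Π!·Σ² = 3/68068  (sign -1)
B: Δ: 4! 10! 2! / 17! → 1/2042040; sum: t=0:+1/829440 = 1/829440; 3j²(7 3 6; 3 -3 0) = Δ·Π!·Σ² = 225/9724  (sign +1)
I_A²/I_B² = (3/68068)/(225/9724) = 1/525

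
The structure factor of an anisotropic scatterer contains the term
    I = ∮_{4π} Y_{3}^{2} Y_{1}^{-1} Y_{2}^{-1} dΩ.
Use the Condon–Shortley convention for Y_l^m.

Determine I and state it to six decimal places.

0.261169

Checks pass: Σm=0; 6 even; l₃=2∈[2,4].
(2·3+1)(2·1+1)(2·2+1) = 105
Δ: 2! 4! 0! / 7! → 1/105
sum: t=1:−1/4 = -1/4
3j²(3 1 2; 0 0 0) = Δ·Π!·Σ² = 3/35  (sign -1)
sum: t=0:+1/12 = 1/12
3j²(3 1 2; 2 -1 -1) = Δ·Π!·Σ² = 2/21  (sign -1)
combine: 4πI² = 105·3/35·2/21 = 6/7
take √, sign +1: I = 0.26116903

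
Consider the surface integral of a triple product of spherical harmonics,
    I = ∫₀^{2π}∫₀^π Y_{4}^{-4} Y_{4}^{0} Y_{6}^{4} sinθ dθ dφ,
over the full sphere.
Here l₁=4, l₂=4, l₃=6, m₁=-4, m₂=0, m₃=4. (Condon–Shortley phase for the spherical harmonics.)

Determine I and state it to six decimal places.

-0.190852

Checks pass: Σm=0; 14 even; l₃=6∈[0,8].
(2·4+1)(2·4+1)(2·6+1) = 1053
Δ: 2! 6! 6! / 15! → 1/1261260
sum: t=0:+1/4608 t=1:−1/1296 t=2:+1/4608 = -7/20736
3j²(4 4 6; 0 0 0) = Δ·Π!·Σ² = 20/1287  (sign -1)
sum: t=2:+1/69120 = 1/69120
3j²(4 4 6; -4 0 4) = Δ·Π!·Σ² = 4/143  (sign +1)
combine: 4πI² = 1053·20/1287·4/143 = 720/1573
take √, sign -1: I = -0.19085211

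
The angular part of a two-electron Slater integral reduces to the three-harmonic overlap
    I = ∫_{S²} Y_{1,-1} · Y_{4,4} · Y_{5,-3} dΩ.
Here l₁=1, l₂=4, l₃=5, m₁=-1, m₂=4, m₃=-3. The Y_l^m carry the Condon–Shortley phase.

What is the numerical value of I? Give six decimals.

-0.049106

Checks pass: Σm=0; 10 even; l₃=5∈[3,5].
(2·1+1)(2·4+1)(2·5+1) = 297
Δ: 0! 2! 8! / 11! → 1/495
sum: t=0:+1/576 = 1/576
3j²(1 4 5; 0 0 0) = Δ·Π!·Σ² = 5/99  (sign -1)
sum: t=0:+1/80640 = 1/80640
3j²(1 4 5; -1 4 -3) = Δ·Π!·Σ² = 1/495  (sign +1)
combine: 4πI² = 297·5/99·1/495 = 1/33
take √, sign -1: I = -0.04910640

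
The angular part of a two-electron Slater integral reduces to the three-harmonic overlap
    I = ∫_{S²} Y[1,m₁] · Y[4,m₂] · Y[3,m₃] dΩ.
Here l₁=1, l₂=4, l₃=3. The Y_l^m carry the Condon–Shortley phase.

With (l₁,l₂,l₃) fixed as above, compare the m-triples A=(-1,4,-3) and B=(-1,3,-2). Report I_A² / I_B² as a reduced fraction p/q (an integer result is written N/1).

l's match ⇒ only the (l;m) 3-j factors differ between A and B.
A: triangle coeff Δ(1,4,3) = 1/252; Σ_t [2,2]: t=2:+1/1440 = 1/1440; (3j)²=1/9 [(1 4 3; -1 4 -3)], sign=+1
B: triangle coeff Δ(1,4,3) = 1/252; Σ_t [2,2]: t=2:+1/240 = 1/240; (3j)²=1/12 [(1 4 3; -1 3 -2)], sign=-1
I_A²/I_B² = (1/9)/(1/12) = 4/3

4/3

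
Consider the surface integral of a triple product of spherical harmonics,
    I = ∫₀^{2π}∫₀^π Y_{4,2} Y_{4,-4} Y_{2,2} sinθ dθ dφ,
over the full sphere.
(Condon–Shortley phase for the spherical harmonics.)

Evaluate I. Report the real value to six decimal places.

Checks pass: Σm=0; 10 even; l₃=2∈[0,8].
(2·4+1)(2·4+1)(2·2+1) = 405
Δ: 6! 2! 2! / 11! → 1/13860
sum: t=2:+1/192 t=3:−1/36 t=4:+1/192 = -5/288
3j²(4 4 2; 0 0 0) = Δ·Π!·Σ² = 20/693  (sign -1)
sum: t=0:+1/2880 = 1/2880
3j²(4 4 2; 2 -4 2) = Δ·Π!·Σ² = 2/165  (sign +1)
combine: 4πI² = 405·20/693·2/165 = 120/847
take √, sign -1: I = -0.10618031

-0.106180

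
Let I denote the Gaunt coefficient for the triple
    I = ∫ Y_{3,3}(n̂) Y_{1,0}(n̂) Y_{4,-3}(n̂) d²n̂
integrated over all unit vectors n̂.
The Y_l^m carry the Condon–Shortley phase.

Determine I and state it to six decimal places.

Rules hold: Σm=0, L=8 even, 2≤4≤4.
N = 7·3·9 = 189
Δ = 0!·6!·2!/9! = 1/252
Racah Σ t=0..0: t=0:+1/36 = 1/36
⇒ 3j(3 1 4; 0 0 0)² = 4/63, sgn +1
Racah Σ t=0..0: t=0:+1/720 = 1/720
⇒ 3j(3 1 4; 3 0 -3)² = 1/36, sgn -1
4πI² = N·(3j₀)²·(3jₘ)² = 1/3
I = -1·√(0.333333/4π) = -0.16286750

-0.162868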